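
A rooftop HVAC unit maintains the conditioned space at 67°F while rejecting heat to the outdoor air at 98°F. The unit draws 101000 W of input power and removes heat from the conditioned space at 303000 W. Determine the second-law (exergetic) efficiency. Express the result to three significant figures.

0.177

COP_actual = Q̇_C/Ẇ = 303000/101000 = 3.000.
In absolute terms T_C = 292.59 K and T_H = 309.82 K, so ΔT = 17.22 K.
COP_Carnot = T_C/ΔT = 292.59/17.22 = 16.99.
η_II = COP_actual/COP_Carnot = 3.000/16.99 = 0.1766.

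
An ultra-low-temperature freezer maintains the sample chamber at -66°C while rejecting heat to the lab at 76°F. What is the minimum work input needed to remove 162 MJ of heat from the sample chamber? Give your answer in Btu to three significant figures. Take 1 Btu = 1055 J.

In absolute terms T_C = 207.15 K and T_H = 297.59 K, so ΔT = 90.44 K.
The reversible limit is COP_R = T_C/ΔT = 2.290, so W_min = Q_C/COP = Q_C·ΔT/T_C.
W_min = 162.0 × 90.44/207.15 = 70.73 MJ = 67040 Btu.

67000 Btu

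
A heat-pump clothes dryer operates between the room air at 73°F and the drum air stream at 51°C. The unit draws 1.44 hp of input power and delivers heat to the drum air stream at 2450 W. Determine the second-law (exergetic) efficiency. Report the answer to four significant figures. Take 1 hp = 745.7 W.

Converting, Q̇_H = 2450 W = 3.286 hp, so COP_actual = Q̇_H/Ẇ = 3.286/1.440 = 2.282.
In absolute terms T_C = 295.93 K and T_H = 324.15 K, so ΔT = 28.22 K.
COP_Carnot = T_H/ΔT = 324.15/28.22 = 11.49.
η_II = COP_actual/COP_Carnot = 2.282/11.49 = 0.1986.

0.1986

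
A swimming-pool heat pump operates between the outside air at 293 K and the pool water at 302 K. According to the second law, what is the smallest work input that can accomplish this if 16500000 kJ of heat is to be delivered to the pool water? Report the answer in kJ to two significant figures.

490000 kJ

The reservoir spacing is ΔT = 302 − 293 = 9.000 K.
The reversible limit is COP_HP = T_H/ΔT = 33.56, so W_min = Q_H/COP = Q_H·ΔT/T_H.
W_min = 16500000 × 9.000/302.00 = 491700 kJ.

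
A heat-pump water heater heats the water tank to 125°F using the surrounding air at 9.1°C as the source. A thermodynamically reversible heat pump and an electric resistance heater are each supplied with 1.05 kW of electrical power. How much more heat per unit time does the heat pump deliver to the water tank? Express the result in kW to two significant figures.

7.0 kW

In absolute terms T_C = 282.25 K and T_H = 324.82 K, so ΔT = 42.57 K.
COP_Carnot = T_H/ΔT = 324.82/42.57 = 7.631.
The heat pump delivers Q̇_H = COP × Ẇ = 8.012 kW; the resistance heater delivers Ẇ = 1.050 kW.
Extra = (COP − 1)·Ẇ = 6.962 kW.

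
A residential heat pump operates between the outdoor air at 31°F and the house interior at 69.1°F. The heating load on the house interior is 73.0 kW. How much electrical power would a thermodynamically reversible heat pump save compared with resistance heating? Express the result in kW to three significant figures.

In absolute terms T_C = 272.59 K and T_H = 293.76 K, so ΔT = 21.17 K.
COP_Carnot = T_H/ΔT = 293.76/21.17 = 13.88.
Resistance heating needs Ẇ_res = Q̇_H = 73.00 kW; the reversible heat pump needs only Ẇ_hp = Q̇_H/COP = 5.260 kW.
Saving = 73.00 − 5.260 = 67.74 kW.

67.7 kW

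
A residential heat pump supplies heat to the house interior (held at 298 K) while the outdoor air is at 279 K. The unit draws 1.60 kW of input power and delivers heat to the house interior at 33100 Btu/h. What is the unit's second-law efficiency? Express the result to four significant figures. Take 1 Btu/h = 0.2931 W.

Converting, Q̇_H = 33100 Btu/h = 9.702 kW, so COP_actual = Q̇_H/Ẇ = 9.702/1.600 = 6.064.
The reservoir spacing is ΔT = 298 − 279 = 19.00 K.
COP_Carnot = T_H/ΔT = 298.00/19.00 = 15.68.
η_II = COP_actual/COP_Carnot = 6.064/15.68 = 0.3866.

0.3866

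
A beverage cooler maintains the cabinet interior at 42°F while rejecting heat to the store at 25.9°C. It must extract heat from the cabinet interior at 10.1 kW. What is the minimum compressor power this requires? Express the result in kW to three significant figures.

0.737 kW

In absolute terms T_C = 278.71 K and T_H = 299.05 K, so ΔT = 20.34 K.
COP_Carnot = T_C/ΔT = 278.71/20.34 = 13.70.
Ẇ_min = Q̇/COP_Carnot = 10.10/13.70 = 0.7373 kW.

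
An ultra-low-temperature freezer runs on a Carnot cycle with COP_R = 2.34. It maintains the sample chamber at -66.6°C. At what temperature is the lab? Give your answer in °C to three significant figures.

COP_R = T_C/(T_H − T_C) gives T_H − T_C = T_C/COP.
With T_C = 206.55 K, T_H = 206.55 × (1 + 1/2.34) = 294.82 K.
Converting, 294.82 K = 21.67°C.

21.7 °C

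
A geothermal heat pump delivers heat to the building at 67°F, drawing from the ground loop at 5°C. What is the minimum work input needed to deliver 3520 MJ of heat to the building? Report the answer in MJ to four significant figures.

In absolute terms T_C = 278.15 K and T_H = 292.59 K, so ΔT = 14.44 K.
The reversible limit is COP_HP = T_H/ΔT = 20.26, so W_min = Q_H/COP = Q_H·ΔT/T_H.
W_min = 3520 × 14.44/292.59 = 173.8 MJ.

173.8 MJ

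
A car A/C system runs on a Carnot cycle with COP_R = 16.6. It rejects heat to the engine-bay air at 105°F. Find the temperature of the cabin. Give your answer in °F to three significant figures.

72.9 °F

For a Carnot refrigerator COP_R = T_C/(T_H − T_C), so T_C = COP·T_H/(1 + COP).
With T_H = 313.71 K, T_C = 16.6 × 313.71/17.60 = 295.88 K.
Converting, 295.88 K = 72.92°F.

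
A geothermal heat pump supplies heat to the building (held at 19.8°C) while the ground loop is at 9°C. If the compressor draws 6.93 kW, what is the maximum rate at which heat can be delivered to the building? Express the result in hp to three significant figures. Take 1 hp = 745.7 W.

In absolute terms T_C = 282.15 K and T_H = 292.95 K, so ΔT = 10.80 K.
COP_Carnot = T_H/ΔT = 292.95/10.80 = 27.13.
Q̇_max = COP_Carnot × Ẇ = 27.13 × 6.930 kW = 188.0 kW = 252.1 hp.

252 hp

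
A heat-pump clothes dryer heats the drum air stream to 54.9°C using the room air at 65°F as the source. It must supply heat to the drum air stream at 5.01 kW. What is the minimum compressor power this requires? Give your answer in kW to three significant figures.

In absolute terms T_C = 291.48 K and T_H = 328.05 K, so ΔT = 36.57 K.
COP_Carnot = T_H/ΔT = 328.05/36.57 = 8.971.
Ẇ_min = Q̇/COP_Carnot = 5.010/8.971 = 0.5584 kW.

0.558 kW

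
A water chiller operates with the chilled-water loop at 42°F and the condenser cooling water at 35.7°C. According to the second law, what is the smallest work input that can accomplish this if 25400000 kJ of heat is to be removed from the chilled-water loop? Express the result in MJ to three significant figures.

2750 MJ

In absolute terms T_C = 278.71 K and T_H = 308.85 K, so ΔT = 30.14 K.
The reversible limit is COP_R = T_C/ΔT = 9.246, so W_min = Q_C/COP = Q_C·ΔT/T_C.
W_min = 25400000 × 30.14/278.71 = 2747000 kJ = 2747 MJ.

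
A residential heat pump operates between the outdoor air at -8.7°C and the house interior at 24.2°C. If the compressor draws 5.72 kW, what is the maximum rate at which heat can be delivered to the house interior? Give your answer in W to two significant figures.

In absolute terms T_C = 264.45 K and T_H = 297.35 K, so ΔT = 32.90 K.
COP_Carnot = T_H/ΔT = 297.35/32.90 = 9.038.
Q̇_max = COP_Carnot × Ẇ = 9.038 × 5.720 kW = 51.70 kW = 51700 W.

52000 W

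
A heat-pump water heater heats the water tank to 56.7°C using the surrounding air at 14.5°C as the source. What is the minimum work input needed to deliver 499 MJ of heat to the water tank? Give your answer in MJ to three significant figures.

63.8 MJ

In absolute terms T_C = 287.65 K and T_H = 329.85 K, so ΔT = 42.20 K.
The reversible limit is COP_HP = T_H/ΔT = 7.816, so W_min = Q_H/COP = Q_H·ΔT/T_H.
W_min = 499.0 × 42.20/329.85 = 63.84 MJ.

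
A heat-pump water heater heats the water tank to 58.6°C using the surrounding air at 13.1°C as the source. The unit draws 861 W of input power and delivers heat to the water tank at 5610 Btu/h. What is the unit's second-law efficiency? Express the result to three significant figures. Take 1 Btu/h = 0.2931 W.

0.262

Converting, Q̇_H = 5610 Btu/h = 1644 W, so COP_actual = Q̇_H/Ẇ = 1644/861.0 = 1.910.
In absolute terms T_C = 286.25 K and T_H = 331.75 K, so ΔT = 45.50 K.
COP_Carnot = T_H/ΔT = 331.75/45.50 = 7.291.
η_II = COP_actual/COP_Carnot = 1.910/7.291 = 0.2619.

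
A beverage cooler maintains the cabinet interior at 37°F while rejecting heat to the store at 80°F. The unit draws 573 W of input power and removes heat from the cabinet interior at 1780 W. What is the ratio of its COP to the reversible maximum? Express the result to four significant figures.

0.2689

COP_actual = Q̇_C/Ẇ = 1780/573.0 = 3.106.
In absolute terms T_C = 275.93 K and T_H = 299.82 K, so ΔT = 23.89 K.
COP_Carnot = T_C/ΔT = 275.93/23.89 = 11.55.
η_II = COP_actual/COP_Carnot = 3.106/11.55 = 0.2689.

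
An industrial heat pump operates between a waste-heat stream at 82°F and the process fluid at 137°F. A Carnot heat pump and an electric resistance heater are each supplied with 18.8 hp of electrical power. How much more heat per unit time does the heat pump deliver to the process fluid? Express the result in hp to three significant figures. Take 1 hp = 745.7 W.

In absolute terms T_C = 300.93 K and T_H = 331.48 K, so ΔT = 30.56 K.
COP_Carnot = T_H/ΔT = 331.48/30.56 = 10.85.
The heat pump delivers Q̇_H = COP × Ẇ = 204.0 hp; the resistance heater delivers Ẇ = 18.80 hp.
Extra = (COP − 1)·Ẇ = 185.2 hp.

185 hp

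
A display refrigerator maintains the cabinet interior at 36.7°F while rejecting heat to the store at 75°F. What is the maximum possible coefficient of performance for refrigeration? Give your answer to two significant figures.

In absolute terms T_C = 275.76 K and T_H = 297.04 K, so ΔT = 21.28 K.
For a reversible cycle, COP_Carnot = T_C/ΔT = 275.76/21.28 = 12.96.

13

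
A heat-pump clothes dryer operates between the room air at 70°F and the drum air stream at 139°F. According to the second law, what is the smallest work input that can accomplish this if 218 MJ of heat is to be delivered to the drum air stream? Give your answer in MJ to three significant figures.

In absolute terms T_C = 294.26 K and T_H = 332.59 K, so ΔT = 38.33 K.
The reversible limit is COP_HP = T_H/ΔT = 8.676, so W_min = Q_H/COP = Q_H·ΔT/T_H.
W_min = 218.0 × 38.33/332.59 = 25.13 MJ.

25.1 MJ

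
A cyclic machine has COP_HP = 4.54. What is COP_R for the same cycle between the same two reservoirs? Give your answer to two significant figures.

3.5

Since Q_H = Q_C + W for any cycle, COP_R = Q_C/W = Q_H/W − 1.
COP_R = 4.54 − 1 = 3.54.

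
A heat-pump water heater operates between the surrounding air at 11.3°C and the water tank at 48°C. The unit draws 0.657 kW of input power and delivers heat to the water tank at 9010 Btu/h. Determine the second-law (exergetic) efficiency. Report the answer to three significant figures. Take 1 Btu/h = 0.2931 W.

0.459

Converting, Q̇_H = 9010 Btu/h = 2.641 kW, so COP_actual = Q̇_H/Ẇ = 2.641/0.6570 = 4.020.
In absolute terms T_C = 284.45 K and T_H = 321.15 K, so ΔT = 36.70 K.
COP_Carnot = T_H/ΔT = 321.15/36.70 = 8.751.
η_II = COP_actual/COP_Carnot = 4.020/8.751 = 0.4593.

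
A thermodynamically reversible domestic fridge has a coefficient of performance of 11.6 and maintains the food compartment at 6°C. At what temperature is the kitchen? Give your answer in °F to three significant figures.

COP_R = T_C/(T_H − T_C) gives T_H − T_C = T_C/COP.
With T_C = 279.15 K, T_H = 279.15 × (1 + 1/11.6) = 303.21 K.
Converting, 303.21 K = 86.12°F.

86.1 °F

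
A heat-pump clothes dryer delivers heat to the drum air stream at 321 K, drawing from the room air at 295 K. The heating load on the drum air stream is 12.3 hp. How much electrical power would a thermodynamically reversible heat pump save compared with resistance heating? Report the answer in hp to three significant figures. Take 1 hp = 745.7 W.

The reservoir spacing is ΔT = 321 − 295 = 26.00 K.
COP_Carnot = T_H/ΔT = 321.00/26.00 = 12.35.
Resistance heating needs Ẇ_res = Q̇_H = 12.30 hp; the reversible heat pump needs only Ẇ_hp = Q̇_H/COP = 0.9963 hp.
Saving = 12.30 − 0.9963 = 11.30 hp.

11.3 hp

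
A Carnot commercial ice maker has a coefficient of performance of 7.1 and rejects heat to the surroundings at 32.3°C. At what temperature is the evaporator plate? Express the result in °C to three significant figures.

For a Carnot refrigerator COP_R = T_C/(T_H − T_C), so T_C = COP·T_H/(1 + COP).
With T_H = 305.45 K, T_C = 7.1 × 305.45/8.100 = 267.74 K.
Converting, 267.74 K = -5.41°C.

-5.41 °C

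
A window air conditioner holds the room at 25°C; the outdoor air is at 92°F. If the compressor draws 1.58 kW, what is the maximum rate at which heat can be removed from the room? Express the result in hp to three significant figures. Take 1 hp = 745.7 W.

75.8 hp

In absolute terms T_C = 298.15 K and T_H = 306.48 K, so ΔT = 8.333 K.
COP_Carnot = T_C/ΔT = 298.15/8.333 = 35.78.
Q̇_max = COP_Carnot × Ẇ = 35.78 × 1.580 kW = 56.53 kW = 75.81 hp.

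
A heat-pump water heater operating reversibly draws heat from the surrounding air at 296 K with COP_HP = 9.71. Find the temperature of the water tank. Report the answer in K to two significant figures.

COP_HP = T_H/(T_H − T_C) rearranges to T_H = COP·T_C/(COP − 1).
With T_C = 296.00 K, T_H = 9.71 × 296.00/8.710 = 329.98 K.

330 K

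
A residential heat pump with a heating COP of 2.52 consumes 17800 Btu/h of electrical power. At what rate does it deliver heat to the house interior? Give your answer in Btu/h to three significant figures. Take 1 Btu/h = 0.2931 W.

Q̇_H = COP_HP × Ẇ = 2.52 × 17800 = 44860 Btu/h.

44900 Btu/h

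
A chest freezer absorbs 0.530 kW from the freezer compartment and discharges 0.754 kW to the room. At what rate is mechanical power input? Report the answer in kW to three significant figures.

0.224 kW

For a cyclic device the first law requires Q̇_H = Q̇_C + Ẇ.
Ẇ = Q̇_H − Q̇_C = 0.2240 kW.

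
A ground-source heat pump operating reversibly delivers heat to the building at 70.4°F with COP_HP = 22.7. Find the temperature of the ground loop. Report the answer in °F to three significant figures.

47.0 °F

COP_HP = T_H/(T_H − T_C) gives T_H − T_C = T_H/COP.
With T_H = 294.48 K, T_C = 294.48 × (1 − 1/22.7) = 281.51 K.
Converting, 281.51 K = 47.05°F.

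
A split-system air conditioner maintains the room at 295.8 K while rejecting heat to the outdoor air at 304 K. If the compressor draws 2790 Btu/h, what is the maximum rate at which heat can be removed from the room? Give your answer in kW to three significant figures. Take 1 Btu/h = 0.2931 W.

The reservoir spacing is ΔT = 304 − 295.8 = 8.200 K.
COP_Carnot = T_C/ΔT = 295.80/8.200 = 36.07.
Q̇_max = COP_Carnot × Ẇ = 36.07 × 2790 Btu/h = 100600 Btu/h = 29.50 kW.

29.5 kW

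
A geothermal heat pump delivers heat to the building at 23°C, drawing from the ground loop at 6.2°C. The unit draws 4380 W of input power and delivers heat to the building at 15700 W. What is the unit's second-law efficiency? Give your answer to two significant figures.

COP_actual = Q̇_H/Ẇ = 15700/4380 = 3.584.
In absolute terms T_C = 279.35 K and T_H = 296.15 K, so ΔT = 16.80 K.
COP_Carnot = T_H/ΔT = 296.15/16.80 = 17.63.
η_II = COP_actual/COP_Carnot = 3.584/17.63 = 0.2033.

0.20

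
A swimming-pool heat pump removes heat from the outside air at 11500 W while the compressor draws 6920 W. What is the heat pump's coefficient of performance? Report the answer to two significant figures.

The first law gives Q̇_H = Q̇_C + Ẇ, so the three rates are Q̇_C = 11500, Q̇_H = 18420, Ẇ = 6920 W.
COP_HP = Q̇_H/Ẇ = 18420/6920 = 2.662.

2.7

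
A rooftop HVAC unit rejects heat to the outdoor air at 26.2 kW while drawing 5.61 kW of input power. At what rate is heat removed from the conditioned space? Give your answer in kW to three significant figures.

For a cyclic device the first law requires Q̇_H = Q̇_C + Ẇ.
Q̇_C = Q̇_H − Ẇ = 20.59 kW.

20.6 kW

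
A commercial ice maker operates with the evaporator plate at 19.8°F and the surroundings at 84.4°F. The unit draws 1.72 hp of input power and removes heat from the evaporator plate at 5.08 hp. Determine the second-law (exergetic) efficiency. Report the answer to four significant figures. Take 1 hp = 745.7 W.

0.3979

COP_actual = Q̇_C/Ẇ = 5.080/1.720 = 2.953.
In absolute terms T_C = 266.37 K and T_H = 302.26 K, so ΔT = 35.89 K.
COP_Carnot = T_C/ΔT = 266.37/35.89 = 7.422.
η_II = COP_actual/COP_Carnot = 2.953/7.422 = 0.3979.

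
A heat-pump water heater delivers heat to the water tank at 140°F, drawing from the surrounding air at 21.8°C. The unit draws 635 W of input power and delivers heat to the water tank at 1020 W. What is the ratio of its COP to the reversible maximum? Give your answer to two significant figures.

0.18

COP_actual = Q̇_H/Ẇ = 1020/635.0 = 1.606.
In absolute terms T_C = 294.95 K and T_H = 333.15 K, so ΔT = 38.20 K.
COP_Carnot = T_H/ΔT = 333.15/38.20 = 8.721.
η_II = COP_actual/COP_Carnot = 1.606/8.721 = 0.1842.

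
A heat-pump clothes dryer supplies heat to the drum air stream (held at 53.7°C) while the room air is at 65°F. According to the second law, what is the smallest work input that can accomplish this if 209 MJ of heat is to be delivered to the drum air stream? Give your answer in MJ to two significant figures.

In absolute terms T_C = 291.48 K and T_H = 326.85 K, so ΔT = 35.37 K.
The reversible limit is COP_HP = T_H/ΔT = 9.242, so W_min = Q_H/COP = Q_H·ΔT/T_H.
W_min = 209.0 × 35.37/326.85 = 22.61 MJ.

23 MJ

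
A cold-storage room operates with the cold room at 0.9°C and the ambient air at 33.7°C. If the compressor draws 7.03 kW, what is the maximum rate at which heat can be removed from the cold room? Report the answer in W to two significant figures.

In absolute terms T_C = 274.05 K and T_H = 306.85 K, so ΔT = 32.80 K.
COP_Carnot = T_C/ΔT = 274.05/32.80 = 8.355.
Q̇_max = COP_Carnot × Ẇ = 8.355 × 7.030 kW = 58.74 kW = 58740 W.

59000 W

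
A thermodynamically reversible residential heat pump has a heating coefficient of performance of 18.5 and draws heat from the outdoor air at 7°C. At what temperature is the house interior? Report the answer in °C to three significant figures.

23.0 °C

COP_HP = T_H/(T_H − T_C) rearranges to T_H = COP·T_C/(COP − 1).
With T_C = 280.15 K, T_H = 18.5 × 280.15/17.50 = 296.16 K.
Converting, 296.16 K = 23.01°C.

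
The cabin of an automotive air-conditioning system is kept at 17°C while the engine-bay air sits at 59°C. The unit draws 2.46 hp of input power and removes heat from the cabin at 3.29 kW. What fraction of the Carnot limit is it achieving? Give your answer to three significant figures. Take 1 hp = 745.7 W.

0.260

Converting, Q̇_C = 3.290 kW = 4.412 hp, so COP_actual = Q̇_C/Ẇ = 4.412/2.460 = 1.793.
In absolute terms T_C = 290.15 K and T_H = 332.15 K, so ΔT = 42.00 K.
COP_Carnot = T_C/ΔT = 290.15/42.00 = 6.908.
η_II = COP_actual/COP_Carnot = 1.793/6.908 = 0.2596.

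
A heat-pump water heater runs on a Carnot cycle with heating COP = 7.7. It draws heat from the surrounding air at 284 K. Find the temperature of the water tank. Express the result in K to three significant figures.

COP_HP = T_H/(T_H − T_C) rearranges to T_H = COP·T_C/(COP − 1).
With T_C = 284.00 K, T_H = 7.7 × 284.00/6.700 = 326.39 K.

326 K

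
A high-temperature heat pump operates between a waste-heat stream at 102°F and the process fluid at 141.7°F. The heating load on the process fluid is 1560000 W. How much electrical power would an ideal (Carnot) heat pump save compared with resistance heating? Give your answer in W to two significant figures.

1500000 W

In absolute terms T_C = 312.04 K and T_H = 334.09 K, so ΔT = 22.06 K.
COP_Carnot = T_H/ΔT = 334.09/22.06 = 15.15.
Resistance heating needs Ẇ_res = Q̇_H = 1560000 W; the reversible heat pump needs only Ẇ_hp = Q̇_H/COP = 103000 W.
Saving = 1560000 − 103000 = 1457000 W.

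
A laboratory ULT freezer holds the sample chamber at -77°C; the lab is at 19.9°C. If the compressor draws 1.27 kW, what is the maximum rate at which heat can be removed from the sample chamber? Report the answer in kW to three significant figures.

2.57 kW

In absolute terms T_C = 196.15 K and T_H = 293.05 K, so ΔT = 96.90 K.
COP_Carnot = T_C/ΔT = 196.15/96.90 = 2.024.
Q̇_max = COP_Carnot × Ẇ = 2.024 × 1.270 kW = 2.571 kW.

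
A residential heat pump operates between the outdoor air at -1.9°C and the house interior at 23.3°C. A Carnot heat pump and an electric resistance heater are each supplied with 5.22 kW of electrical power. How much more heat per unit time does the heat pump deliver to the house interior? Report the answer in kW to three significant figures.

56.2 kW

In absolute terms T_C = 271.25 K and T_H = 296.45 K, so ΔT = 25.20 K.
COP_Carnot = T_H/ΔT = 296.45/25.20 = 11.76.
The heat pump delivers Q̇_H = COP × Ẇ = 61.41 kW; the resistance heater delivers Ẇ = 5.220 kW.
Extra = (COP − 1)·Ẇ = 56.19 kW.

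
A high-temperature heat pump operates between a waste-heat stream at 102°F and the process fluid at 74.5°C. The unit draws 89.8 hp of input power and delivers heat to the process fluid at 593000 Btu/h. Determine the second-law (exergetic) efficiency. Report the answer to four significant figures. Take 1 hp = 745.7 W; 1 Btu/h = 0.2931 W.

0.2659

Converting, Q̇_H = 593000 Btu/h = 233.1 hp, so COP_actual = Q̇_H/Ẇ = 233.1/89.80 = 2.596.
In absolute terms T_C = 312.04 K and T_H = 347.65 K, so ΔT = 35.61 K.
COP_Carnot = T_H/ΔT = 347.65/35.61 = 9.762.
η_II = COP_actual/COP_Carnot = 2.596/9.762 = 0.2659.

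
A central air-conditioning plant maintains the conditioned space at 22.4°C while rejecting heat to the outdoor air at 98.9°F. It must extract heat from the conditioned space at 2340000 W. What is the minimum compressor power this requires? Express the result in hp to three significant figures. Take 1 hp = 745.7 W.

157 hp

In absolute terms T_C = 295.55 K and T_H = 310.32 K, so ΔT = 14.77 K.
COP_Carnot = T_C/ΔT = 295.55/14.77 = 20.01.
Ẇ_min = Q̇/COP_Carnot = 2340000/20.01 = 116900 W = 156.8 hp.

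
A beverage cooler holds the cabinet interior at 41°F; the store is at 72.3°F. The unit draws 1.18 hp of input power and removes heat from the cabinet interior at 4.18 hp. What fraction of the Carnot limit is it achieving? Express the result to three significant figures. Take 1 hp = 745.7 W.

COP_actual = Q̇_C/Ẇ = 4.180/1.180 = 3.542.
In absolute terms T_C = 278.15 K and T_H = 295.54 K, so ΔT = 17.39 K.
COP_Carnot = T_C/ΔT = 278.15/17.39 = 16.00.
η_II = COP_actual/COP_Carnot = 3.542/16.00 = 0.2215.

0.221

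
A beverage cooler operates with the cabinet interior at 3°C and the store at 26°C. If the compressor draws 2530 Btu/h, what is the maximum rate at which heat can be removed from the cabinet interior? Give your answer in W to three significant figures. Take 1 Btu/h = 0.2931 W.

8900 W

In absolute terms T_C = 276.15 K and T_H = 299.15 K, so ΔT = 23.00 K.
COP_Carnot = T_C/ΔT = 276.15/23.00 = 12.01.
Q̇_max = COP_Carnot × Ẇ = 12.01 × 2530 Btu/h = 30380 Btu/h = 8903 W.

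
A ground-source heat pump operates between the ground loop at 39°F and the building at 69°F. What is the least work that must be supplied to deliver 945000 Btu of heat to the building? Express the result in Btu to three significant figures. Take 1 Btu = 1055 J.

53600 Btu

In absolute terms T_C = 277.04 K and T_H = 293.71 K, so ΔT = 16.67 K.
The reversible limit is COP_HP = T_H/ΔT = 17.62, so W_min = Q_H/COP = Q_H·ΔT/T_H.
W_min = 945000 × 16.67/293.71 = 53630 Btu.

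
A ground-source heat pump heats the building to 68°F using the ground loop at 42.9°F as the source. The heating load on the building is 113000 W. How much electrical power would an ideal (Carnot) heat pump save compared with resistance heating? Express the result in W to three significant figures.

In absolute terms T_C = 279.21 K and T_H = 293.15 K, so ΔT = 13.94 K.
COP_Carnot = T_H/ΔT = 293.15/13.94 = 21.02.
Resistance heating needs Ẇ_res = Q̇_H = 113000 W; the reversible heat pump needs only Ẇ_hp = Q̇_H/COP = 5375 W.
Saving = 113000 − 5375 = 107600 W.

108000 W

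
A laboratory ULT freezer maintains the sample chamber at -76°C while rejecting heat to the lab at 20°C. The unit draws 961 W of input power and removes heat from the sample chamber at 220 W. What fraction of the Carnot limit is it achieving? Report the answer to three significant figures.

COP_actual = Q̇_C/Ẇ = 220.0/961.0 = 0.2289.
In absolute terms T_C = 197.15 K and T_H = 293.15 K, so ΔT = 96.00 K.
COP_Carnot = T_C/ΔT = 197.15/96.00 = 2.054.
η_II = COP_actual/COP_Carnot = 0.2289/2.054 = 0.1115.

0.111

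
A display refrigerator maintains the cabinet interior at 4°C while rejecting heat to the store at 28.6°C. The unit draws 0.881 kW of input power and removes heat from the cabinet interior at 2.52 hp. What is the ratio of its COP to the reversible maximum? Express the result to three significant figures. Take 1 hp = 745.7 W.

Converting, Q̇_C = 2.520 hp = 1.879 kW, so COP_actual = Q̇_C/Ẇ = 1.879/0.8810 = 2.133.
In absolute terms T_C = 277.15 K and T_H = 301.75 K, so ΔT = 24.60 K.
COP_Carnot = T_C/ΔT = 277.15/24.60 = 11.27.
η_II = COP_actual/COP_Carnot = 2.133/11.27 = 0.1893.

0.189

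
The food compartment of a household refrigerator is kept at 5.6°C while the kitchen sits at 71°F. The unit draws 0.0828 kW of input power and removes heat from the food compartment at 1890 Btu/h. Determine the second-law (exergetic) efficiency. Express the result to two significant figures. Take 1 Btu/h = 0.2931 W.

Converting, Q̇_C = 1890 Btu/h = 0.5540 kW, so COP_actual = Q̇_C/Ẇ = 0.5540/0.08280 = 6.690.
In absolute terms T_C = 278.75 K and T_H = 294.82 K, so ΔT = 16.07 K.
COP_Carnot = T_C/ΔT = 278.75/16.07 = 17.35.
η_II = COP_actual/COP_Carnot = 6.690/17.35 = 0.3856.

0.39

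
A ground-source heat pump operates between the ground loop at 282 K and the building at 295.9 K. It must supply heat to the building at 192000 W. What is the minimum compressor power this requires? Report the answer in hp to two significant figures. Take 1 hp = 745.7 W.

12 hp

The reservoir spacing is ΔT = 295.9 − 282 = 13.90 K.
COP_Carnot = T_H/ΔT = 295.90/13.90 = 21.29.
Ẇ_min = Q̇/COP_Carnot = 192000/21.29 = 9019 W = 12.10 hp.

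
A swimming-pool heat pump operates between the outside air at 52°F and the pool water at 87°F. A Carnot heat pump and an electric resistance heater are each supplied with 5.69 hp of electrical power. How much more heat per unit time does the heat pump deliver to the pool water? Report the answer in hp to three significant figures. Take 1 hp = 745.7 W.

83.2 hp

In absolute terms T_C = 284.26 K and T_H = 303.71 K, so ΔT = 19.44 K.
COP_Carnot = T_H/ΔT = 303.71/19.44 = 15.62.
The heat pump delivers Q̇_H = COP × Ẇ = 88.87 hp; the resistance heater delivers Ẇ = 5.690 hp.
Extra = (COP − 1)·Ẇ = 83.18 hp.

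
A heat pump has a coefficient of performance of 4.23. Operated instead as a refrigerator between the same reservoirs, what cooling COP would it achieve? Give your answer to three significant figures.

3.23

Since Q_H = Q_C + W for any cycle, COP_R = Q_C/W = Q_H/W − 1.
COP_R = 4.23 − 1 = 3.23.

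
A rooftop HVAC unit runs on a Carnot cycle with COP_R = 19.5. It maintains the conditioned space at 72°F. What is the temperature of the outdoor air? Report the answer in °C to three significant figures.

37.4 °C

COP_R = T_C/(T_H − T_C) gives T_H − T_C = T_C/COP.
With T_C = 295.37 K, T_H = 295.37 × (1 + 1/19.5) = 310.52 K.
Converting, 310.52 K = 37.37°C.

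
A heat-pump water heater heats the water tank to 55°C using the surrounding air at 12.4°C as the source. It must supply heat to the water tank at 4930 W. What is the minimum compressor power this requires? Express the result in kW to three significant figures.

In absolute terms T_C = 285.55 K and T_H = 328.15 K, so ΔT = 42.60 K.
COP_Carnot = T_H/ΔT = 328.15/42.60 = 7.703.
Ẇ_min = Q̇/COP_Carnot = 4930/7.703 = 640.0 W = 0.6400 kW.

0.640 kW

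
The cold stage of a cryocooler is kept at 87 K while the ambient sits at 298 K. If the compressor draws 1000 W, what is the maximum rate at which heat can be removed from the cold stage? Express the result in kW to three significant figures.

The reservoir spacing is ΔT = 298 − 87 = 211.0 K.
COP_Carnot = T_C/ΔT = 87.00/211.0 = 0.4123.
Q̇_max = COP_Carnot × Ẇ = 0.4123 × 1000 W = 412.3 W = 0.4123 kW.

0.412 kW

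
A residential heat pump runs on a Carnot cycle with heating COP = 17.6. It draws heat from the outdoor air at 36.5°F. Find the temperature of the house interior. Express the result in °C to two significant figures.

19 °C

COP_HP = T_H/(T_H − T_C) rearranges to T_H = COP·T_C/(COP − 1).
With T_C = 275.65 K, T_H = 17.6 × 275.65/16.60 = 292.26 K.
Converting, 292.26 K = 19.11°C.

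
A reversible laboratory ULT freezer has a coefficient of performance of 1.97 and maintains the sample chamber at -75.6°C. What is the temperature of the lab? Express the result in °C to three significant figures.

24.7 °C

COP_R = T_C/(T_H − T_C) gives T_H − T_C = T_C/COP.
With T_C = 197.55 K, T_H = 197.55 × (1 + 1/1.97) = 297.83 K.
Converting, 297.83 K = 24.68°C.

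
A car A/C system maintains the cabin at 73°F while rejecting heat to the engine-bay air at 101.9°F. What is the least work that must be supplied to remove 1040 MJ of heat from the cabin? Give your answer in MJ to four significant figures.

56.43 MJ

In absolute terms T_C = 295.93 K and T_H = 311.98 K, so ΔT = 16.06 K.
The reversible limit is COP_R = T_C/ΔT = 18.43, so W_min = Q_C/COP = Q_C·ΔT/T_C.
W_min = 1040 × 16.06/295.93 = 56.43 MJ.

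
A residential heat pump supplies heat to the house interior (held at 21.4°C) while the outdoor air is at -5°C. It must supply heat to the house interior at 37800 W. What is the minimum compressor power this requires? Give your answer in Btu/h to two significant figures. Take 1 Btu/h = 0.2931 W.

In absolute terms T_C = 268.15 K and T_H = 294.55 K, so ΔT = 26.40 K.
COP_Carnot = T_H/ΔT = 294.55/26.40 = 11.16.
Ẇ_min = Q̇/COP_Carnot = 37800/11.16 = 3388 W = 11560 Btu/h.

12000 Btu/h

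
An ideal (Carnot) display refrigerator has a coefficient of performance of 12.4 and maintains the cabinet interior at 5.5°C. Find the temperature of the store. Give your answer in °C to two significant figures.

COP_R = T_C/(T_H − T_C) gives T_H − T_C = T_C/COP.
With T_C = 278.65 K, T_H = 278.65 × (1 + 1/12.4) = 301.12 K.
Converting, 301.12 K = 27.97°C.

28 °C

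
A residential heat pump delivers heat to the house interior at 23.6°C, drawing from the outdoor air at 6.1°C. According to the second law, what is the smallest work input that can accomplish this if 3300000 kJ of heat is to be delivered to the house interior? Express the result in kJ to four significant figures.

194600 kJ

In absolute terms T_C = 279.25 K and T_H = 296.75 K, so ΔT = 17.50 K.
The reversible limit is COP_HP = T_H/ΔT = 16.96, so W_min = Q_H/COP = Q_H·ΔT/T_H.
W_min = 3300000 × 17.50/296.75 = 194600 kJ.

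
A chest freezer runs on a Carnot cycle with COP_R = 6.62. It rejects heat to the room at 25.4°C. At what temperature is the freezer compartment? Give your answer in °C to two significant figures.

-14 °C

For a Carnot refrigerator COP_R = T_C/(T_H − T_C), so T_C = COP·T_H/(1 + COP).
With T_H = 298.55 K, T_C = 6.62 × 298.55/7.620 = 259.37 K.
Converting, 259.37 K = -13.78°C.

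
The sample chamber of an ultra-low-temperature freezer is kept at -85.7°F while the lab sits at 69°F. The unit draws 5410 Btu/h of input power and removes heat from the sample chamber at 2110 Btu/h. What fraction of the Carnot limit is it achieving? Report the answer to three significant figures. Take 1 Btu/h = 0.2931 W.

COP_actual = Q̇_C/Ẇ = 2110/5410 = 0.3900.
In absolute terms T_C = 207.76 K and T_H = 293.71 K, so ΔT = 85.94 K.
COP_Carnot = T_C/ΔT = 207.76/85.94 = 2.417.
η_II = COP_actual/COP_Carnot = 0.3900/2.417 = 0.1613.

0.161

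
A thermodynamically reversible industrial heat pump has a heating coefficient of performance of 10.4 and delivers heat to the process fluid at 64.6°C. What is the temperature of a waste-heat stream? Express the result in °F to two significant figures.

COP_HP = T_H/(T_H − T_C) gives T_H − T_C = T_H/COP.
With T_H = 337.75 K, T_C = 337.75 × (1 − 1/10.4) = 305.27 K.
Converting, 305.27 K = 89.82°F.

90 °F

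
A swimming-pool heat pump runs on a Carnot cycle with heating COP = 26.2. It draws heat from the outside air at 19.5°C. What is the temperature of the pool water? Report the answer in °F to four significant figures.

COP_HP = T_H/(T_H − T_C) rearranges to T_H = COP·T_C/(COP − 1).
With T_C = 292.65 K, T_H = 26.2 × 292.65/25.20 = 304.26 K.
Converting, 304.26 K = 88.00°F.

88.00 °F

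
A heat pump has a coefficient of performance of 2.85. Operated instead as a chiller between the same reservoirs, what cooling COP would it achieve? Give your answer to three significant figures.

Since Q_H = Q_C + W for any cycle, COP_R = Q_C/W = Q_H/W − 1.
COP_R = 2.85 − 1 = 1.85.

1.85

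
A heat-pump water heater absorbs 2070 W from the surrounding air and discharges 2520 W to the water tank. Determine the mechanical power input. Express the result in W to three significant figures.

450 W

For a cyclic device the first law requires Q̇_H = Q̇_C + Ẇ.
Ẇ = Q̇_H − Q̇_C = 450.0 W.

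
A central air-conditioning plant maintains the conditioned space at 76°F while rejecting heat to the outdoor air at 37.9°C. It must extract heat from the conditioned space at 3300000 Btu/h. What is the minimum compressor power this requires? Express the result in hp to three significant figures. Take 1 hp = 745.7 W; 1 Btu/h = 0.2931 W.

In absolute terms T_C = 297.59 K and T_H = 311.05 K, so ΔT = 13.46 K.
COP_Carnot = T_C/ΔT = 297.59/13.46 = 22.12.
Ẇ_min = Q̇/COP_Carnot = 3300000/22.12 = 149200 Btu/h = 58.65 hp.

58.6 hp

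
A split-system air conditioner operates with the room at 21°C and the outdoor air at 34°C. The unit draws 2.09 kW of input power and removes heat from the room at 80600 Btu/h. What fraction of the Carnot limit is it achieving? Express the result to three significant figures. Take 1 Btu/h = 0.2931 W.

0.500

Converting, Q̇_C = 80600 Btu/h = 23.62 kW, so COP_actual = Q̇_C/Ẇ = 23.62/2.090 = 11.30.
In absolute terms T_C = 294.15 K and T_H = 307.15 K, so ΔT = 13.00 K.
COP_Carnot = T_C/ΔT = 294.15/13.00 = 22.63.
η_II = COP_actual/COP_Carnot = 11.30/22.63 = 0.4996.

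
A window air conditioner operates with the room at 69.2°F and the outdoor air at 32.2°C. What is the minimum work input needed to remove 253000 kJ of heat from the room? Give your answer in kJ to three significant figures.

In absolute terms T_C = 293.82 K and T_H = 305.35 K, so ΔT = 11.53 K.
The reversible limit is COP_R = T_C/ΔT = 25.48, so W_min = Q_C/COP = Q_C·ΔT/T_C.
W_min = 253000 × 11.53/293.82 = 9931 kJ.

9930 kJ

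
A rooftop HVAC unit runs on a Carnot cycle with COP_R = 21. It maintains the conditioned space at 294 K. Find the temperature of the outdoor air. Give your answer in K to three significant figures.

308 K

COP_R = T_C/(T_H − T_C) gives T_H − T_C = T_C/COP.
With T_C = 294.00 K, T_H = 294.00 × (1 + 1/21) = 308.00 K.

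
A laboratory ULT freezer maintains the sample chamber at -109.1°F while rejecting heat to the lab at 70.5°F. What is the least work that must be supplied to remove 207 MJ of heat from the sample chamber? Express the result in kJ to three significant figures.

106000 kJ

In absolute terms T_C = 194.76 K and T_H = 294.54 K, so ΔT = 99.78 K.
The reversible limit is COP_R = T_C/ΔT = 1.952, so W_min = Q_C/COP = Q_C·ΔT/T_C.
W_min = 207.0 × 99.78/194.76 = 106.0 MJ = 106000 kJ.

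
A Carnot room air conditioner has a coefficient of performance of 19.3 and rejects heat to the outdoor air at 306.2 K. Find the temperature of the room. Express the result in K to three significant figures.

For a Carnot refrigerator COP_R = T_C/(T_H − T_C), so T_C = COP·T_H/(1 + COP).
With T_H = 306.20 K, T_C = 19.3 × 306.20/20.30 = 291.12 K.

291 K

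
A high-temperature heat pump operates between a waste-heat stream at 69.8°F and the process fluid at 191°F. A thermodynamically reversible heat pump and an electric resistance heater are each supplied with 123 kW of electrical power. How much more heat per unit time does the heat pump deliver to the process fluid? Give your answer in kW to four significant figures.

In absolute terms T_C = 294.15 K and T_H = 361.48 K, so ΔT = 67.33 K.
COP_Carnot = T_H/ΔT = 361.48/67.33 = 5.369.
The heat pump delivers Q̇_H = COP × Ẇ = 660.3 kW; the resistance heater delivers Ẇ = 123.0 kW.
Extra = (COP − 1)·Ẇ = 537.3 kW.

537.3 kW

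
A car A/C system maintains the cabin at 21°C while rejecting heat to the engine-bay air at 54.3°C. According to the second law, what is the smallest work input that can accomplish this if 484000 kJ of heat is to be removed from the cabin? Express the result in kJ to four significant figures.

54790 kJ

In absolute terms T_C = 294.15 K and T_H = 327.45 K, so ΔT = 33.30 K.
The reversible limit is COP_R = T_C/ΔT = 8.833, so W_min = Q_C/COP = Q_C·ΔT/T_C.
W_min = 484000 × 33.30/294.15 = 54790 kJ.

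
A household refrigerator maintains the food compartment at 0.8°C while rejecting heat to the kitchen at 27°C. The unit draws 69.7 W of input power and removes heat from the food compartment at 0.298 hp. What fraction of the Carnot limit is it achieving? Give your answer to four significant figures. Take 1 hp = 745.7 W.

0.3049

Converting, Q̇_C = 0.2980 hp = 222.2 W, so COP_actual = Q̇_C/Ẇ = 222.2/69.70 = 3.188.
In absolute terms T_C = 273.95 K and T_H = 300.15 K, so ΔT = 26.20 K.
COP_Carnot = T_C/ΔT = 273.95/26.20 = 10.46.
η_II = COP_actual/COP_Carnot = 3.188/10.46 = 0.3049.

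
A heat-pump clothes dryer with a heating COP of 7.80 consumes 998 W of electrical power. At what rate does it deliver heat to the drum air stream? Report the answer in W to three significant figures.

7780 W

Q̇_H = COP_HP × Ẇ = 7.80 × 998.0 = 7784 W.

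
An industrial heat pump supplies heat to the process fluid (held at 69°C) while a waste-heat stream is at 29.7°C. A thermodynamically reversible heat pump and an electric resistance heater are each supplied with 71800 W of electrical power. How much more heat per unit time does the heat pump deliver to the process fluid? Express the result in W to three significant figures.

553000 W

In absolute terms T_C = 302.85 K and T_H = 342.15 K, so ΔT = 39.30 K.
COP_Carnot = T_H/ΔT = 342.15/39.30 = 8.706.
The heat pump delivers Q̇_H = COP × Ẇ = 625100 W; the resistance heater delivers Ẇ = 71800 W.
Extra = (COP − 1)·Ẇ = 553300 W.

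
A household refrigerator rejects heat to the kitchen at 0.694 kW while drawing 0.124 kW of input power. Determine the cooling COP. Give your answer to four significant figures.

The first law gives Q̇_H = Q̇_C + Ẇ, so the three rates are Q̇_C = 0.5700, Q̇_H = 0.6940, Ẇ = 0.1240 kW.
COP_R = Q̇_C/Ẇ = 0.5700/0.1240 = 4.597.

4.597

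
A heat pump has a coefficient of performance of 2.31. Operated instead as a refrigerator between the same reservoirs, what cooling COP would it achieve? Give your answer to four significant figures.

Since Q_H = Q_C + W for any cycle, COP_R = Q_C/W = Q_H/W − 1.
COP_R = 2.31 − 1 = 1.31.

1.310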